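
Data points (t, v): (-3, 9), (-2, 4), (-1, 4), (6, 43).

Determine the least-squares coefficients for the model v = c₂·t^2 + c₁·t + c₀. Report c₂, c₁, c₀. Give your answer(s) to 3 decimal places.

Forming MᵀM = [[1394, 180, 50]; [180, 50, 0]; [50, 0, 4]] and Mᵀv = [1649, 219, 60]ᵀ gives MᵀM·[c₂, c₁, c₀]ᵀ = Mᵀv.
Inverting the 3×3 Gram matrix, [c₂, c₁, c₀]ᵀ = [553/605, 6591/6050, 865/242]ᵀ.

c₂ = 0.914, c₁ = 1.089, c₀ = 3.574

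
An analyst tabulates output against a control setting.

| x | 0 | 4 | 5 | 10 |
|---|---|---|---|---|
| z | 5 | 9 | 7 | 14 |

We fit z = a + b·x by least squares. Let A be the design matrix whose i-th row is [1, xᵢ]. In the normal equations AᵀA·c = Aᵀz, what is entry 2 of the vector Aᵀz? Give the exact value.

Entry 2 ↔ basis x, so (Aᵀz)_{2} = Σᵢ (x)·zᵢ = (0)·(5) + (4)·(9) + (5)·(7) + (10)·(14) = 211.

211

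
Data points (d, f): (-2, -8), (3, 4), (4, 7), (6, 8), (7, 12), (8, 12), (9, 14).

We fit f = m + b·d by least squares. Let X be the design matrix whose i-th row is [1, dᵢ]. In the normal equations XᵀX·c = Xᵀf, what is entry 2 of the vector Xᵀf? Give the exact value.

410

Entry 2 ↔ basis d, so (Xᵀf)_{2} = Σᵢ (d)·fᵢ = (-2)·(-8) + (3)·(4) + (4)·(7) + (6)·(8) + (7)·(12) + (8)·(12) + (9)·(14) = 410.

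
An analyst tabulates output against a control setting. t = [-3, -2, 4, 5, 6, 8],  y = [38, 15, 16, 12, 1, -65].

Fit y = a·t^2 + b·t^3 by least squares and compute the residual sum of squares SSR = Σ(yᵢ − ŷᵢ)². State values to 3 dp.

SSR = 7.063

Compute the Gram sums: Σt^2·t^2 = 6370, Σt^2·t^3 = 44418, Σt^3·t^3 = 329314.
For Aᵀy: Σt^2·y = -3166, Σt^3·y = -31686.
So AᵀA·[a, b]ᵀ = Aᵀy: [[6370, 44418]; [44418, 329314]]·[a, b]ᵀ = [-3166, -31686]ᵀ.
Eliminating b: 329314·(row 1) − 44418·(row 2) gives 124771456·a = 329314·(-3166) − 44418·(-31686) = 364820624, so a = 22801289/7798216.
Then b = ((-31686) − 44418·(22801289/7798216))/329314 = -3825777/7798216.
Residuals: -3043843/1949554, -1209533/1949554, 600070/974777, 442123/1949554, 3329911/1949554, -921089/974777; SSR = 6885084/974777.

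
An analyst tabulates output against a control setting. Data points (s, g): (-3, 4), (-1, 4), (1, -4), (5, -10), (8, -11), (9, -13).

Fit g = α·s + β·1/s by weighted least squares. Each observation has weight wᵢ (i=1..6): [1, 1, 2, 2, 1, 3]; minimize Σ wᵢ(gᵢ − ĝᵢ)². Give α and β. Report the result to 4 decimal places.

Forming XᵀWX = [[369, 10]; [10, 140131/43200]] and XᵀWg = [-563, -553/24]ᵀ gives XᵀWX·[α, β]ᵀ = XᵀWg.
Eliminating β: (140131/43200)·(row 1) − 10·(row 2) gives (5265371/4800)·α = (140131/43200)·(-563) − 10·(-553/24) = -68939753/43200, so α = -68939753/47388339.
Then β = ((-553/24) − 10·(-68939753/47388339))/(140131/43200) = -13787400/5265371.

α = -1.4548, β = -2.6185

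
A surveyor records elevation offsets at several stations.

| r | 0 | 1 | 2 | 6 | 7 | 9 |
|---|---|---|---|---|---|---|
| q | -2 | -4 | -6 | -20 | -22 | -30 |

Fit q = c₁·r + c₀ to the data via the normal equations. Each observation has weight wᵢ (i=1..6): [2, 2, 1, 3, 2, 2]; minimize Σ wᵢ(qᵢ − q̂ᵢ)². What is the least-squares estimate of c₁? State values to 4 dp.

c₁ = -3.1221

Sums needed: Σwᵢ·r·r = 374, Σwᵢ·r = 54, Σwᵢ·1 = 12.
Moment sums: Σwᵢ·r·q = -1228, Σwᵢ·q = -182.
XᵀWX·[c₁, c₀]ᵀ = XᵀWq becomes [[374, 54]; [54, 12]]·[c₁, c₀]ᵀ = [-1228, -182]ᵀ.
Δ = 374·12 − 54² = 1572.
c₁ = ((-1228)·12 − 54·(-182))/1572 = -409/131; c₀ = (374·(-182) − 54·(-1228))/1572 = -439/393.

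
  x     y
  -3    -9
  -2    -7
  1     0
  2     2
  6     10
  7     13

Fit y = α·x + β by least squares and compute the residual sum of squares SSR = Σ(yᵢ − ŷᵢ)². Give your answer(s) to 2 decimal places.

SSR = 0.52

Setting ∂/∂α … = 0 gives: 103·α + 11·β = 196;  11·α + 6·β = 9.
Eliminating β: 6·(row 1) − 11·(row 2) gives 497·α = 6·196 − 11·9 = 1077, so α = 1077/497.
Then β = (9 − 11·(1077/497))/6 = -1229/497.
Residuals: -13/497, -96/497, 152/497, 69/497, -263/497, 151/497; SSR = 260/497.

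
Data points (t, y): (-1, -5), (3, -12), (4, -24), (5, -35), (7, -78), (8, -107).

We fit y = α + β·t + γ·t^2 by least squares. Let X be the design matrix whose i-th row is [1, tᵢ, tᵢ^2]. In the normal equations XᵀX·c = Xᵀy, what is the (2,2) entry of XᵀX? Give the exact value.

164

Row 2 ↔ basis t, column 2 ↔ basis t, so (XᵀX)_{2,2} = Σᵢ (t)·(t) = (-1)·(-1) + (3)·(3) + (4)·(4) + (5)·(5) + (7)·(7) + (8)·(8) = 164.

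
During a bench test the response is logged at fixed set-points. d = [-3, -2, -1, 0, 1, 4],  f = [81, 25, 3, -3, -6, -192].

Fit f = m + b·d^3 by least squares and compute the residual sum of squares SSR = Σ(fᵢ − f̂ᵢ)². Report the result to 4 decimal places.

SSR = 14.7968

With design matrix M, MᵀM = [[6, 29]; [29, 4891]] and Mᵀf = [-92, -14684]ᵀ.
det = 6·4891 − 29² = 28505.
m = ((-92)·4891 − 29·(-14684))/28505 = -24136/28505; b = (6·(-14684) − 29·(-92))/28505 = -85436/28505.
Residuals: 26269/28505, 53273/28505, 4843/5701, -61379/28505, -61458/28505, 3816/5701; SSR = 421784/28505.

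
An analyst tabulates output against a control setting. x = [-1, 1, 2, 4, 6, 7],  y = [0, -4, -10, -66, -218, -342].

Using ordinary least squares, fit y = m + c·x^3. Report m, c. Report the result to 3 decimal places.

m = -2.233, c = -0.993

Compute the Gram sums: Σ1 = 6, Σx^3 = 631, Σx^3·x^3 = 168467.
For Mᵀy: Σy = -640, Σx^3·y = -168702.
MᵀM·[m, c]ᵀ = Mᵀy becomes [[6, 631]; [631, 168467]]·[m, c]ᵀ = [-640, -168702]ᵀ.
Determinant 6·168467 − 631² = 612641.
m = ((-640)·168467 − 631·(-168702))/612641 = -1367918/612641; c = (6·(-168702) − 631·(-640))/612641 = -608372/612641.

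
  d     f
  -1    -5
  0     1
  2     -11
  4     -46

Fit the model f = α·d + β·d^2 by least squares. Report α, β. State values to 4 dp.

α = 1.2457, β = -3.1994

Forming AᵀA = [[21, 71]; [71, 273]] and Aᵀf = [-201, -785]ᵀ gives AᵀA·[α, β]ᵀ = Aᵀf.
Eliminating β: 273·(row 1) − 71·(row 2) gives 692·α = 273·(-201) − 71·(-785) = 862, so α = 431/346.
Then β = ((-785) − 71·(431/346))/273 = -1107/346.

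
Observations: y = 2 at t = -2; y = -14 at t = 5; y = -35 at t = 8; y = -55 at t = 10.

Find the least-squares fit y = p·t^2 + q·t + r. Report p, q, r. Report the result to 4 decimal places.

p = -0.4965, q = -0.7590, r = 2.4387

The normal system AᵀA·[p, q, r]ᵀ = Aᵀy is [[14737, 1629, 193]; [1629, 193, 21]; [193, 21, 4]]·[p, q, r]ᵀ = [-8082, -904, -102]ᵀ.
Solving the 3×3 system (Gaussian elimination) gives p = -1539/3100, q = -2353/3100, r = 378/155.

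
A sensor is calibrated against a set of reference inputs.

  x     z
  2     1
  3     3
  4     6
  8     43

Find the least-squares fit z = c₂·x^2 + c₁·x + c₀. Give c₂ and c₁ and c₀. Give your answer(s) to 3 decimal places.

Forming AᵀA = [[4449, 611, 93]; [611, 93, 17]; [93, 17, 4]] and Aᵀz = [2879, 379, 53]ᵀ gives AᵀA·[c₂, c₁, c₀]ᵀ = Aᵀz.
Row-reducing yields c₂ = 1997/1804, c₁ = -7397/1804, c₀ = 405/82.

c₂ = 1.107, c₁ = -4.100, c₀ = 4.939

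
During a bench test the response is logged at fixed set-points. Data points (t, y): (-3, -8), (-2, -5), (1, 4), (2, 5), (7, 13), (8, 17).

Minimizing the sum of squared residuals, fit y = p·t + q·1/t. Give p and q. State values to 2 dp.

p = 2.00, q = 2.22

With design matrix M, MᵀM = [[131, 6]; [6, 46489/28224]] and Mᵀy = [275, 2629/168]ᵀ.
Determinant 131·(46489/28224) − 6² = 5073995/28224.
p = (275·(46489/28224) − 6·(2629/168))/(5073995/28224) = 10134443/5073995; q = (131·(2629/168) − 6·275)/(5073995/28224) = 11289432/5073995.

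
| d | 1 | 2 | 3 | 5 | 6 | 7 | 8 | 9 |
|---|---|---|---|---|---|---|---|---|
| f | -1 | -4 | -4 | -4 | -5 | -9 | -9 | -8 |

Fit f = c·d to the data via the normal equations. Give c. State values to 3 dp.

Entries of MᵀM: Σd·d = 269.
And Σd·f = -278.
Normal equations: [[269]]·[c]ᵀ = [-278]ᵀ.
Hence c = -278 / 269 ≈ -1.03346.

c = -1.033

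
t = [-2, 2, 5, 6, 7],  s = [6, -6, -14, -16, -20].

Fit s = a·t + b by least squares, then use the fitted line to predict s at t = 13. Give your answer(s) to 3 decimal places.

ŝ = -36.504

The normal equations are: 118·a + 18·b = -330;  18·a + 5·b = -50.
(Σt·t = 118, Σt = 18, Σ1 = 5, Σt·s = -330, Σs = -50.)
Δ = 118·5 − 18² = 266.
a = ((-330)·5 − 18·(-50))/266 = -375/133; b = (118·(-50) − 18·(-330))/266 = 20/133.
At t = 13: ŝ = (-375/133)·(13) + (20/133)·(1) = -4855/133.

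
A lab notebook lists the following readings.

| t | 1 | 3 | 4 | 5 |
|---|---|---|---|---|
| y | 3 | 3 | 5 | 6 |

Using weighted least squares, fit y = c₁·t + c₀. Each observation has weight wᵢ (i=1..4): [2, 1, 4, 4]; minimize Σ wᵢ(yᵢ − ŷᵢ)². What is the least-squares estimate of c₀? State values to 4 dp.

c₀ = 1.8852

From the data, Σwᵢ·t·t = 175, Σwᵢ·t = 41, Σwᵢ·1 = 11.
Right-hand side: Σwᵢ·t·y = 215, Σwᵢ·y = 53.
So MᵀWM·[c₁, c₀]ᵀ = MᵀWy: [[175, 41]; [41, 11]]·[c₁, c₀]ᵀ = [215, 53]ᵀ.
Δ = 175·11 − 41² = 244.
c₁ = (215·11 − 41·53)/244 = 48/61; c₀ = (175·53 − 41·215)/244 = 115/61.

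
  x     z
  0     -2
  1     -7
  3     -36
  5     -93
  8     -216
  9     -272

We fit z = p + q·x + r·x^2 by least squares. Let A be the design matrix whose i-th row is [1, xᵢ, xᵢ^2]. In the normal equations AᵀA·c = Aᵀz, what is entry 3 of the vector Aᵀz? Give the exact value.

Entry 3 ↔ basis x^2, so (Aᵀz)_{3} = Σᵢ (x^2)·zᵢ = (0)·(-2) + (1)·(-7) + (9)·(-36) + (25)·(-93) + (64)·(-216) + (81)·(-272) = -38512.

-38512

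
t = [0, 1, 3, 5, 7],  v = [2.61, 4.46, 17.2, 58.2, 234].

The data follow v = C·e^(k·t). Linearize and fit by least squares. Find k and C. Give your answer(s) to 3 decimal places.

Linearized form: ln v = k·t + ln C. From the 5 transformed points,
AᵀA = [[84.0000, 16.0000]; [16.0000, 5]], rhs = [68.5366, 14.8186]ᵀ  (here Σt = 16.0000, Σ(t)² = 84.0000, Σln v = 14.8186, Σt·ln v = 68.5366).
Solving (det = 164.0000): k = 0.64381, ln C = 0.90353, so C = exp(0.90353) = 2.46830.

k = 0.644, C = 2.468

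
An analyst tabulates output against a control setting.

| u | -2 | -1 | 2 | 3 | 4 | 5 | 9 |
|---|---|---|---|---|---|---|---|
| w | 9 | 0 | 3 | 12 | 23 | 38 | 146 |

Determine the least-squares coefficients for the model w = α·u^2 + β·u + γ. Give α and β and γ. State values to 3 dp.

Entries of XᵀX: Σu^2·u^2 = 7556, Σu^2·u = 944, Σu^2 = 140, Σu·u = 140, Σu = 20, Σ1 = 7.
And Σu^2·w = 13300, Σu·w = 1620, Σw = 231.
Solving the 3×3 system (Gaussian elimination) gives α = 86170/42933, β = -68320/42933, γ = -37137/14311.

α = 2.007, β = -1.591, γ = -2.595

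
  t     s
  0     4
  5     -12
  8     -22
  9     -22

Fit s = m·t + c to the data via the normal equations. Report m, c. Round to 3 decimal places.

With design matrix X, XᵀX = [[170, 22]; [22, 4]] and Xᵀs = [-434, -52]ᵀ.
Determinant 170·4 − 22² = 196.
m = ((-434)·4 − 22·(-52))/196 = -148/49; c = (170·(-52) − 22·(-434))/196 = 177/49.

m = -3.020, c = 3.612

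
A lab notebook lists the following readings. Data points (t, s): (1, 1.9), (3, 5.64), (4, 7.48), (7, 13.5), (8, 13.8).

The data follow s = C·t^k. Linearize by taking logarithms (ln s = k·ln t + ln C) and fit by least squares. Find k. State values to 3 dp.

k = 0.977

Linearized form: ln s = k·ln t + ln C. From the 5 transformed points,
XᵀX = [[11.2394, 6.5103]; [6.5103, 5]], rhs = [15.2125, 9.6113]ᵀ  (here Σln t = 6.5103, Σ(ln t)² = 11.2394, Σln s = 9.6113, Σln t·ln s = 15.2125).
Δ = 11.2394·5 − (6.5103)² = 13.8136; k = (15.2125·5 − 6.5103·9.6113)/13.8136 = 0.97658, ln C = (11.2394·9.6113 − 6.5103·15.2125)/13.8136 = 0.65070.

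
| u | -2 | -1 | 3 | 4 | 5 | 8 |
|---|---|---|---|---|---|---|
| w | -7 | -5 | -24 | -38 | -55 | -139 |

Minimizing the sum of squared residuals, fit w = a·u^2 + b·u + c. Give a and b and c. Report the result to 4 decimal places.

a = -2.0168, b = -0.8834, c = -2.1633

Normal-equation sums: Σu^2·u^2 = 5075, Σu^2·u = 719, Σu^2 = 119, Σu·u = 119, Σu = 17, Σ1 = 6.
Right-hand side: Σu^2·w = -11128, Σu·w = -1592, Σw = -268.
XᵀX·[a, b, c]ᵀ = Xᵀw becomes [[5075, 719, 119]; [719, 119, 17]; [119, 17, 6]]·[a, b, c]ᵀ = [-11128, -1592, -268]ᵀ.
Solving the 3×3 system (Gaussian elimination) gives a = -70343/34878, b = -30811/34878, c = -12575/5813.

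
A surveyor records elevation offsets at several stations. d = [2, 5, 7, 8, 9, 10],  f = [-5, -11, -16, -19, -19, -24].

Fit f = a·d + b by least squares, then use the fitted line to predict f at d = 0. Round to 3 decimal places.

f̂ = -0.086

Entries of XᵀX: Σd·d = 323, Σd = 41, Σ1 = 6.
For Xᵀf: Σd·f = -740, Σf = -94.
det = 323·6 − 41² = 257.
a = ((-740)·6 − 41·(-94))/257 = -586/257; b = (323·(-94) − 41·(-740))/257 = -22/257.
At d = 0: f̂ = (-586/257)·(0) + (-22/257)·(1) = -22/257.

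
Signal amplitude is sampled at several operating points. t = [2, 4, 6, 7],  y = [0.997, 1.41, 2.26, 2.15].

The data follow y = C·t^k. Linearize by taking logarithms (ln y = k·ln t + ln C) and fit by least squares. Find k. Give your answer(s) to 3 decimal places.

With ln yᵢ as the transformed response and ln tᵢ as the regressor:
XᵀX = [[9.3992, 5.8171]; [5.8171, 4]], rhs = [3.4247, 1.9214]ᵀ  (here Σln t = 5.8171, Σ(ln t)² = 9.3992, Σln y = 1.9214, Σln t·ln y = 3.4247).
Δ = 9.3992·4 − (5.8171)² = 3.7582; k = (3.4247·4 − 5.8171·1.9214)/3.7582 = 0.67100, ln C = (9.3992·1.9214 − 5.8171·3.4247)/3.7582 = -0.49546.

k = 0.671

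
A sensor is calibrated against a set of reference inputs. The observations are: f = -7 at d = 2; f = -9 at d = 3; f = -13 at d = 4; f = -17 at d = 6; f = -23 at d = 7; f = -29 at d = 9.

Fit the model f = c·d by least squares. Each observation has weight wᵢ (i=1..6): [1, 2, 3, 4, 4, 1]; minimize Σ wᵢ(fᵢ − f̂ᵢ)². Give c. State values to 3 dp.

Entries of AᵀWA: Σwᵢ·d·d = 491.
Right-hand side: Σwᵢ·d·f = -1537.
So AᵀWA·[c]ᵀ = AᵀWf: [[491]]·[c]ᵀ = [-1537]ᵀ.
Hence c = -1537 / 491 ≈ -3.13035.

c = -3.130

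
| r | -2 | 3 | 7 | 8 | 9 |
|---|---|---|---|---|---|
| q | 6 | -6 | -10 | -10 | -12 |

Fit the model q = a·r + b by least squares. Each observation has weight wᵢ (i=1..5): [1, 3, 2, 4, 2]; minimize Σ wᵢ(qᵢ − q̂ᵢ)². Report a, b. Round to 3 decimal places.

a = -1.371, b = 0.112

The normal equations are: 547·a + 71·b = -742;  71·a + 12·b = -96.
Determinant 547·12 − 71² = 1523.
a = ((-742)·12 − 71·(-96))/1523 = -2088/1523; b = (547·(-96) − 71·(-742))/1523 = 170/1523.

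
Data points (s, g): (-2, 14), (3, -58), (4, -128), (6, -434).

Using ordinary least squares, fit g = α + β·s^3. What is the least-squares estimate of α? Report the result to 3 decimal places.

α = -2.189

With design matrix M, MᵀM = [[4, 299]; [299, 51545]] and Mᵀg = [-606, -103614]ᵀ.
det = 4·51545 − 299² = 116779.
α = ((-606)·51545 − 299·(-103614))/116779 = -19668/8983; β = (4·(-103614) − 299·(-606))/116779 = -233262/116779.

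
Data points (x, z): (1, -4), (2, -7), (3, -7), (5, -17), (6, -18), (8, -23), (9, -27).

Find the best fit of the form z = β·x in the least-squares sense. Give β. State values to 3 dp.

Entries of MᵀM: Σx·x = 220.
Right-hand side: Σx·z = -659.
Normal equations: [[220]]·[β]ᵀ = [-659]ᵀ.
Hence β = -659 / 220 ≈ -2.99545.

β = -2.995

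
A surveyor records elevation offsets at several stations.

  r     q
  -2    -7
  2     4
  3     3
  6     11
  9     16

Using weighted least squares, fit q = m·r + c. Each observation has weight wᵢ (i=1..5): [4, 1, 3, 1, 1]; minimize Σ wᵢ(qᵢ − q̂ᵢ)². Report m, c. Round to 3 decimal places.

Sums needed: Σwᵢ·r·r = 164, Σwᵢ·r = 18, Σwᵢ·1 = 10.
And Σwᵢ·r·q = 301, Σwᵢ·q = 12.
So XᵀWX·[m, c]ᵀ = XᵀWq: [[164, 18]; [18, 10]]·[m, c]ᵀ = [301, 12]ᵀ.
det = 164·10 − 18² = 1316.
m = (301·10 − 18·12)/1316 = 1397/658; c = (164·12 − 18·301)/1316 = -1725/658.

m = 2.123, c = -2.622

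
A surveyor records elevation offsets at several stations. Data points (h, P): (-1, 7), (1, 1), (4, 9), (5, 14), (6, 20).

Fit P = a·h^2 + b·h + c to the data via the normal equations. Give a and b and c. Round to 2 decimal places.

a = 0.85, b = -2.21, c = 3.46

The normal equations are: 2179·a + 405·b + 79·c = 1222;  405·a + 79·b + 15·c = 220;  79·a + 15·b + 5·c = 51.
(Σh^2·h^2 = 2179, Σh^2·h = 405, Σh^2 = 79, Σh·h = 79, Σh = 15, Σ1 = 5, Σh^2·P = 1222, Σh·P = 220, ΣP = 51.)
Inverting the 3×3 Gram matrix, [a, b, c]ᵀ = [7237/8558, -18895/8558, 14816/4279]ᵀ.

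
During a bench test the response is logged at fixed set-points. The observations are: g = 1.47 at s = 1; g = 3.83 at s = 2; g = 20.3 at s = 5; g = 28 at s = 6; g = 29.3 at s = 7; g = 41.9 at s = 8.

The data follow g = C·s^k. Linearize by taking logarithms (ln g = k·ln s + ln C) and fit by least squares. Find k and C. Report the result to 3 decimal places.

Linearized form: ln g = k·ln s + ln C. From the 6 transformed points,
XᵀX = [[14.3918, 8.1197]; [8.1197, 6]], rhs = [26.0865, 15.1838]ᵀ  (here Σln s = 8.1197, Σ(ln s)² = 14.3918, Σln g = 15.1838, Σln s·ln g = 26.0865).
Slope k = (n·Σln s·ln g − Σln s·Σln g)/(n·Σ(ln s)² − (Σln s)²) = (6·26.0865 − 8.1197·15.1838)/20.4213 = 1.62727; ln C = (Σln g − k·Σln s)/n = 0.32848, so C = exp(0.32848) = 1.38885.

k = 1.627, C = 1.389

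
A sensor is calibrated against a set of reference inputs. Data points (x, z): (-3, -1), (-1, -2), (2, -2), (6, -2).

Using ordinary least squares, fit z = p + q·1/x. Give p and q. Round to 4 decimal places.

p = -1.7717, q = -0.1304

Normal-equation sums: Σ1 = 4, Σ1/x = -2/3, Σ1/x·1/x = 25/18.
For Mᵀz: Σz = -7, Σ1/x·z = 1.
det = 4·(25/18) − (-2/3)² = 46/9.
p = ((-7)·(25/18) − (-2/3)·1)/(46/9) = -163/92; q = (4·1 − (-2/3)·(-7))/(46/9) = -3/23.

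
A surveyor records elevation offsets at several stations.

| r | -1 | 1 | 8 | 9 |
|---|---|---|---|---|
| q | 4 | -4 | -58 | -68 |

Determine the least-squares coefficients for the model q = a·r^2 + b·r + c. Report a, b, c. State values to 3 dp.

a = -0.383, b = -4.177, c = 0.342

XᵀX·[a, b, c]ᵀ = Xᵀq reads: 10659·a + 1241·b + 147·c = -9220;  1241·a + 147·b + 17·c = -1084;  147·a + 17·b + 4·c = -126.
(Σr^2·r^2 = 10659, Σr^2·r = 1241, Σr^2 = 147, Σr·r = 147, Σr = 17, Σ1 = 4, Σr^2·q = -9220, Σr·q = -1084, Σq = -126.)
Row-reducing yields a = -2526/6589, b = -27524/6589, c = 2254/6589.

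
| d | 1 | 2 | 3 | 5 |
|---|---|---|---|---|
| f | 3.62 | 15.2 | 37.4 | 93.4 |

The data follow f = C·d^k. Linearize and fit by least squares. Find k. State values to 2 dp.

Linearized form: ln f = k·ln d + ln C. From the 4 transformed points,
AᵀA = [[4.2777, 3.4012]; [3.4012, 4]], rhs = [13.1669, 12.1663]ᵀ  (here Σln d = 3.4012, Σ(ln d)² = 4.2777, Σln f = 12.1663, Σln d·ln f = 13.1669).
Slope k = (n·Σln d·ln f − Σln d·Σln f)/(n·Σ(ln d)² − (Σln d)²) = (4·13.1669 − 3.4012·12.1663)/5.5426 = 2.03650; ln C = (Σln f − k·Σln d)/n = 1.30995.

k = 2.04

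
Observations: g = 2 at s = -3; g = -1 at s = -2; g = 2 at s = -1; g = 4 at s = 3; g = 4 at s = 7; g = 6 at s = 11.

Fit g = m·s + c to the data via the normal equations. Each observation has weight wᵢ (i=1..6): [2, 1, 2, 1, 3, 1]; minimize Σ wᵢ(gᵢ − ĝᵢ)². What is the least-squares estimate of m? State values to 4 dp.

The normal equations are: 301·m + 25·c = 148;  25·m + 10·c = 29.
(Σwᵢ·s·s = 301, Σwᵢ·s = 25, Σwᵢ·1 = 10, Σwᵢ·s·g = 148, Σwᵢ·g = 29.)
det = 301·10 − 25² = 2385.
m = (148·10 − 25·29)/2385 = 151/477; c = (301·29 − 25·148)/2385 = 5029/2385.

m = 0.3166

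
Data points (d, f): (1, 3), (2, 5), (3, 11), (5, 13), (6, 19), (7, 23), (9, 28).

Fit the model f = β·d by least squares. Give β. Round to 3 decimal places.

β = 3.112

Entries of XᵀX: Σd·d = 205.
Right-hand side: Σd·f = 638.
β = 638/205 = 3.1122.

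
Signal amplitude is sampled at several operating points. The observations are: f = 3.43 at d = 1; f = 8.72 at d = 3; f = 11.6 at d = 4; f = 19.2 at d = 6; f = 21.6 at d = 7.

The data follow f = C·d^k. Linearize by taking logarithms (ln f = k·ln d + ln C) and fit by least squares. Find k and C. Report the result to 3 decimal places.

k = 0.953, C = 3.285

Taking logs, ln f = k·ln d + ln C, so regress ln f on ln d.
Σln d = 6.2226, Σ(ln d)² = 10.1257, Σln f = 11.8768, Σln d·ln f = 17.0507.
Equations: 10.1257·k + 6.2226·ln C = 17.0507;  6.2226·k + 5·ln C = 11.8768.
Slope k = (n·Σln d·ln f − Σln d·Σln f)/(n·Σ(ln d)² − (Σln d)²) = (5·17.0507 − 6.2226·11.8768)/11.9082 = 0.95305; ln C = (Σln f − k·Σln d)/n = 1.18927, so C = exp(1.18927) = 3.28469.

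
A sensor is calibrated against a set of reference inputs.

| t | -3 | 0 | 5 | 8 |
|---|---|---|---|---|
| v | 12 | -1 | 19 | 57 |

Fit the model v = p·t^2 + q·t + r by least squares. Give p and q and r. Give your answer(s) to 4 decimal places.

p = 1.0625, q = -1.2372, r = -1.1884

From the data, Σt^2·t^2 = 4802, Σt^2·t = 610, Σt^2 = 98, Σt·t = 98, Σt = 10, Σ1 = 4.
Moment sums: Σt^2·v = 4231, Σt·v = 515, Σv = 87.
So AᵀA·[p, q, r]ᵀ = Aᵀv: [[4802, 610, 98]; [610, 98, 10]; [98, 10, 4]]·[p, q, r]ᵀ = [4231, 515, 87]ᵀ.
Inverting the 3×3 Gram matrix, [p, q, r]ᵀ = [17/16, -1445/1168, -347/292]ᵀ.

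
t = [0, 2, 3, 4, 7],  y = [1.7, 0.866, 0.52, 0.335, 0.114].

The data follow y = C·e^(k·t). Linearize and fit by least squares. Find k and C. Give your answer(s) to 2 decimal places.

k = -0.39, C = 1.73

Taking logs, ln y = k·t + ln C, so regress ln y on t.
XᵀX = [[78.0000, 16.0000]; [16.0000, 5]], rhs = [-21.8249, -3.5324]ᵀ  (here Σt = 16.0000, Σ(t)² = 78.0000, Σln y = -3.5324, Σt·ln y = -21.8249).
Solving (det = 134.0000): k = -0.39259, ln C = 0.54982, so C = exp(0.54982) = 1.73293.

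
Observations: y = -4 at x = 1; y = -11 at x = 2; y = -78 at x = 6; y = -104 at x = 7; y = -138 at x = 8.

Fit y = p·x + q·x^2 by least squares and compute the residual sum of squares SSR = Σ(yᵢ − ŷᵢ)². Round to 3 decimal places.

SSR = 6.065

Entries of MᵀM: Σx·x = 154, Σx·x^2 = 1080, Σx^2·x^2 = 7810.
Moment sums: Σx·y = -2326, Σx^2·y = -16784.
MᵀM·[p, q]ᵀ = Mᵀy becomes [[154, 1080]; [1080, 7810]]·[p, q]ᵀ = [-2326, -16784]ᵀ.
Δ = 154·7810 − 1080² = 36340.
p = ((-2326)·7810 − 1080·(-16784))/36340 = -1967/1817; q = (154·(-16784) − 1080·(-2326))/36340 = -18164/9085.
Residuals: -8341/9085, -7609/9085, 4284/9085, 14041/9085, -12554/9085; SSR = 55099/9085.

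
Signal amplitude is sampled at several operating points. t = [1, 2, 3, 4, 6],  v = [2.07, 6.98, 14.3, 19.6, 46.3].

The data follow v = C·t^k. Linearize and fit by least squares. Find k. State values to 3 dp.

Let Y = ln v. Fitting Y = k·ln t + ln C by least squares:
Over the data: Σln t = 4.9698, Σ(ln t)² = 6.8196, Σln v = 12.1415, Σln t·ln v = 15.2660.
Normal system: [[6.8196, 4.9698]; [4.9698, 5]]·[k, ln C]ᵀ = [15.2660, 12.1415]ᵀ.
Slope k = (n·Σln t·ln v − Σln t·Σln v)/(n·Σ(ln t)² − (Σln t)²) = (5·15.2660 − 4.9698·12.1415)/9.3990 = 1.70113; ln C = (Σln v − k·Σln t)/n = 0.73744.

k = 1.701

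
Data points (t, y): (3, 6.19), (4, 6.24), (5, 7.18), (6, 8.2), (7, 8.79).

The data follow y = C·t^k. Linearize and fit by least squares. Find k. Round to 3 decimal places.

Let Y = ln y. Fitting Y = k·ln t + ln C by least squares:
AᵀA = [[12.7160, 7.8320]; [7.8320, 5]], rhs = [15.7134, 9.9030]ᵀ  (here Σln t = 7.8320, Σ(ln t)² = 12.7160, Σln y = 9.9030, Σln t·ln y = 15.7134).
Slope k = (n·Σln t·ln y − Σln t·Σln y)/(n·Σ(ln t)² − (Σln t)²) = (5·15.7134 − 7.8320·9.9030)/2.2397 = 0.44960; ln C = (Σln y − k·Σln t)/n = 1.27633.

k = 0.450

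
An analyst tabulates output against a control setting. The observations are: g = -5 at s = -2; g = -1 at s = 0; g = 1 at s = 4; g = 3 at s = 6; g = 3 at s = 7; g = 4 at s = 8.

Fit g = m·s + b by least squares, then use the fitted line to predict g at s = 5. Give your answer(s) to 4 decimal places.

Forming XᵀX = [[169, 23]; [23, 6]] and Xᵀg = [85, 5]ᵀ gives XᵀX·[m, b]ᵀ = Xᵀg.
Eliminating b: 6·(row 1) − 23·(row 2) gives 485·m = 6·85 − 23·5 = 395, so m = 79/97.
Then b = (5 − 23·(79/97))/6 = -222/97.
At s = 5: ĝ = (79/97)·(5) + (-222/97)·(1) = 173/97.

ĝ = 1.7835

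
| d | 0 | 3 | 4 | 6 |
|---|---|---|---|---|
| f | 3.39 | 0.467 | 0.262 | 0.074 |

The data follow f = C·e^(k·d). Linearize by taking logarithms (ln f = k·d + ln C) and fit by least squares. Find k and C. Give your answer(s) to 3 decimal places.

Let Y = ln f. Fitting Y = k·d + ln C by least squares:
Σd = 13.0000, Σ(d)² = 61.0000, Σln f = -3.4837, Σd·ln f = -23.2641.
Normal system: [[61.0000, 13.0000]; [13.0000, 4]]·[k, ln C]ᵀ = [-23.2641, -3.4837]ᵀ.
Slope k = (n·Σd·ln f − Σd·Σln f)/(n·Σ(d)² − (Σd)²) = (4·-23.2641 − 13.0000·-3.4837)/75.0000 = -0.63691; ln C = (Σln f − k·Σd)/n = 1.19903, so C = exp(1.19903) = 3.31690.

k = -0.637, C = 3.317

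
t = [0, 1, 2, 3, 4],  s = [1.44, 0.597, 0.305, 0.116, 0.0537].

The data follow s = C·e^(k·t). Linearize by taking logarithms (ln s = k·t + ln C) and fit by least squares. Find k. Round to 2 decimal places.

k = -0.82

Taking logs, ln s = k·t + ln C, so regress ln s on t.
Σt = 10.0000, Σ(t)² = 30.0000, Σln s = -6.4171, Σt·ln s = -21.0506.
Normal system: [[30.0000, 10.0000]; [10.0000, 5]]·[k, ln C]ᵀ = [-21.0506, -6.4171]ᵀ.
Slope k = (n·Σt·ln s − Σt·Σln s)/(n·Σ(t)² − (Σt)²) = (5·-21.0506 − 10.0000·-6.4171)/50.0000 = -0.82163; ln C = (Σln s − k·Σt)/n = 0.35983.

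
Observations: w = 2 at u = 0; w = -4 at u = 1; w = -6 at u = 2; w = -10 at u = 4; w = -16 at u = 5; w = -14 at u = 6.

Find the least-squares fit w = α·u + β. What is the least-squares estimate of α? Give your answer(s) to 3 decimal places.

α = -2.714

Normal-equation sums: Σu·u = 82, Σu = 18, Σ1 = 6.
Right-hand side: Σu·w = -220, Σw = -48.
Determinant 82·6 − 18² = 168.
α = ((-220)·6 − 18·(-48))/168 = -19/7; β = (82·(-48) − 18·(-220))/168 = 1/7.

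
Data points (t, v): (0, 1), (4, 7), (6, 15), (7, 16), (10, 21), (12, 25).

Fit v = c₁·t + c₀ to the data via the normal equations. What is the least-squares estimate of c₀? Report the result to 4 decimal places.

c₀ = 0.8470

The normal equations are: 345·c₁ + 39·c₀ = 740;  39·c₁ + 6·c₀ = 85.
(Σt·t = 345, Σt = 39, Σ1 = 6, Σt·v = 740, Σv = 85.)
det = 345·6 − 39² = 549.
c₁ = (740·6 − 39·85)/549 = 125/61; c₀ = (345·85 − 39·740)/549 = 155/183.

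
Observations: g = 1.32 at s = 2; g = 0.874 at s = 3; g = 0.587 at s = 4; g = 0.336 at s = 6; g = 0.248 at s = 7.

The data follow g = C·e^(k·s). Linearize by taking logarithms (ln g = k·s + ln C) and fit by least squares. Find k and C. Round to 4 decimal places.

k = -0.3276, C = 2.3787

Linearized form: ln g = k·s + ln C. From the 5 transformed points,
Over the data: Σs = 22.0000, Σ(s)² = 114.0000, Σln g = -2.8747, Σs·ln g = -18.2838.
Normal system: [[114.0000, 22.0000]; [22.0000, 5]]·[k, ln C]ᵀ = [-18.2838, -2.8747]ᵀ.
Slope k = (n·Σs·ln g − Σs·Σln g)/(n·Σ(s)² − (Σs)²) = (5·-18.2838 − 22.0000·-2.8747)/86.0000 = -0.32761; ln C = (Σln g − k·Σs)/n = 0.86655, so C = exp(0.86655) = 2.37870.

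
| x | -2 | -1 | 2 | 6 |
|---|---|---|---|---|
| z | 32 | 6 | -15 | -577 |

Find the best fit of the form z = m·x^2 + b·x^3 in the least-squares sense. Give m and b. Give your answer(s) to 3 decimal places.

From the data, Σx^2·x^2 = 1329, Σx^2·x^3 = 7775, Σx^3·x^3 = 46785.
For Aᵀz: Σx^2·z = -20698, Σx^3·z = -125014.
Normal equations: [[1329, 7775]; [7775, 46785]]·[m, b]ᵀ = [-20698, -125014]ᵀ.
Determinant 1329·46785 − 7775² = 1726640.
m = ((-20698)·46785 − 7775·(-125014))/1726640 = 45349/21583; b = (1329·(-125014) − 7775·(-20698))/1726640 = -326041/107915.

m = 2.101, b = -3.021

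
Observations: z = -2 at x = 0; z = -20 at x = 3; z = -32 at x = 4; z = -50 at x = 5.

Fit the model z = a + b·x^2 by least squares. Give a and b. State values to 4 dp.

a = -2.1869, b = -1.9050

The normal equations are: 4·a + 50·b = -104;  50·a + 962·b = -1942.
(Σ1 = 4, Σx^2 = 50, Σx^2·x^2 = 962, Σz = -104, Σx^2·z = -1942.)
Eliminating b: 962·(row 1) − 50·(row 2) gives 1348·a = 962·(-104) − 50·(-1942) = -2948, so a = -737/337.
Then b = ((-1942) − 50·(-737/337))/962 = -642/337.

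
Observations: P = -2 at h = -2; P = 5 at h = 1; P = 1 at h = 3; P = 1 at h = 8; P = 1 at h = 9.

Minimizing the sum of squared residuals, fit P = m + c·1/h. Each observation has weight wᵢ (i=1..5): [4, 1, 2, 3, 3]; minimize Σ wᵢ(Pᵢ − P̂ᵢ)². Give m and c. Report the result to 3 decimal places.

m = 0.256, c = 4.457

Entries of XᵀWX: Σwᵢ·1 = 13, Σwᵢ·1/h = 3/8, Σwᵢ·1/h·1/h = 3985/1728.
And Σwᵢ·P = 5, Σwᵢ·1/h·P = 83/8.
XᵀWX·[m, c]ᵀ = XᵀWP becomes [[13, 3/8]; [3/8, 3985/1728]]·[m, c]ᵀ = [5, 83/8]ᵀ.
det = 13·(3985/1728) − (3/8)² = 25781/864.
m = (5·(3985/1728) − (3/8)·(83/8))/(25781/864) = 943/3683; c = (13·(83/8) − (3/8)·5)/(25781/864) = 16416/3683.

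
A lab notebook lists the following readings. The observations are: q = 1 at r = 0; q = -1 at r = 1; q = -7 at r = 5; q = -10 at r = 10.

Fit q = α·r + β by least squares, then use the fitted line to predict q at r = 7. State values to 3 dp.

Normal-equation sums: Σr·r = 126, Σr = 16, Σ1 = 4.
Right-hand side: Σr·q = -136, Σq = -17.
det = 126·4 − 16² = 248.
α = ((-136)·4 − 16·(-17))/248 = -34/31; β = (126·(-17) − 16·(-136))/248 = 17/124.
At r = 7: q̂ = (-34/31)·(7) + (17/124)·(1) = -935/124.

q̂ = -7.540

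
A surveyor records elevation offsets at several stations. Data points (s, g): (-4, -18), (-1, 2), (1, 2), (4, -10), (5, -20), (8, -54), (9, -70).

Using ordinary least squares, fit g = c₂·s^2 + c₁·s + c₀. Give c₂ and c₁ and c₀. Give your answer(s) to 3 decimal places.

c₂ = -0.992, c₁ = 0.866, c₀ = 2.176

With design matrix X, XᵀX = [[11796, 1366, 204]; [1366, 204, 22]; [204, 22, 7]] and Xᵀg = [-10070, -1130, -168]ᵀ.
Solving the 3×3 system (Gaussian elimination) gives c₂ = -7753/7819, c₁ = 399341/461321, c₀ = 143422/65903.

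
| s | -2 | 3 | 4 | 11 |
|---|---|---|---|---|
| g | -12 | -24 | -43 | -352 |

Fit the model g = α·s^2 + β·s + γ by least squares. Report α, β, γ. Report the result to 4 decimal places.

α = -2.9849, β = 0.7178, γ = 1.3136

Setting ∂/∂α … = 0 gives: 14994·α + 1414·β + 150·γ = -43544;  1414·α + 150·β + 16·γ = -4092;  150·α + 16·β + 4·γ = -431.
(Σs^2·s^2 = 14994, Σs^2·s = 1414, Σs^2 = 150, Σs·s = 150, Σs = 16, Σ1 = 4, Σs^2·g = -43544, Σs·g = -4092, Σg = -431.)
Row-reducing yields α = -427257/143138, β = 102749/143138, γ = 94011/71569.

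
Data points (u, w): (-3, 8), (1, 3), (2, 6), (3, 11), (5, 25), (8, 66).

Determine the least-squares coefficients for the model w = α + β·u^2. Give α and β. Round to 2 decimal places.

α = 1.06, β = 1.01

The normal system XᵀX·[α, β]ᵀ = Xᵀw is [[6, 112]; [112, 4900]]·[α, β]ᵀ = [119, 5047]ᵀ.
Determinant 6·4900 − 112² = 16856.
α = (119·4900 − 112·5047)/16856 = 91/86; β = (6·5047 − 112·119)/16856 = 173/172.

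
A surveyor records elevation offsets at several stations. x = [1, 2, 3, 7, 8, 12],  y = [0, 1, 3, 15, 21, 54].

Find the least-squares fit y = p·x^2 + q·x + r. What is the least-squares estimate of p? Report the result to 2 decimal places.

p = 0.47

With design matrix A, AᵀA = [[27331, 2619, 271]; [2619, 271, 33]; [271, 33, 6]] and Aᵀy = [9886, 932, 94]ᵀ.
Row-reducing yields p = 109447/231352, q = -307261/231352, r = 185547/115676.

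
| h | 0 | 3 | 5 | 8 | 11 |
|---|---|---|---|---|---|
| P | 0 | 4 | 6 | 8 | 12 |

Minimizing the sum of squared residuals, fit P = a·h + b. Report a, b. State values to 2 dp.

a = 1.04, b = 0.39

Forming AᵀA = [[219, 27]; [27, 5]] and AᵀP = [238, 30]ᵀ gives AᵀA·[a, b]ᵀ = AᵀP.
Determinant 219·5 − 27² = 366.
a = (238·5 − 27·30)/366 = 190/183; b = (219·30 − 27·238)/366 = 24/61.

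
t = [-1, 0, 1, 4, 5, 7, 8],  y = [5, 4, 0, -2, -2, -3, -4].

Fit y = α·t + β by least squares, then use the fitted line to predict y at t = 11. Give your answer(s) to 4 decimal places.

Forming XᵀX = [[156, 24]; [24, 7]] and Xᵀy = [-76, -2]ᵀ gives XᵀX·[α, β]ᵀ = Xᵀy.
Δ = 156·7 − 24² = 516.
α = ((-76)·7 − 24·(-2))/516 = -121/129; β = (156·(-2) − 24·(-76))/516 = 126/43.
At t = 11: ŷ = (-121/129)·(11) + (126/43)·(1) = -953/129.

ŷ = -7.3876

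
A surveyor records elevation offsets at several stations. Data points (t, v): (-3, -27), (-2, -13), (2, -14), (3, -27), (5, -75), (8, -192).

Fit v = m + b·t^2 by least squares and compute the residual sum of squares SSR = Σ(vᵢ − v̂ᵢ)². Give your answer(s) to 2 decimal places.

SSR = 2.74

From the data, Σ1 = 6, Σt^2 = 115, Σt^2·t^2 = 4915.
And Σv = -348, Σt^2·v = -14757.
MᵀM·[m, b]ᵀ = Mᵀv becomes [[6, 115]; [115, 4915]]·[m, b]ᵀ = [-348, -14757]ᵀ.
Determinant 6·4915 − 115² = 16265.
m = ((-348)·4915 − 115·(-14757))/16265 = -2673/3253; b = (6·(-14757) − 115·(-348))/16265 = -48522/16265.
Residuals: 10908/16265, -3992/16265, -20257/16265, 10908/16265, 1308/3253, -4107/16265; SSR = 44506/16265.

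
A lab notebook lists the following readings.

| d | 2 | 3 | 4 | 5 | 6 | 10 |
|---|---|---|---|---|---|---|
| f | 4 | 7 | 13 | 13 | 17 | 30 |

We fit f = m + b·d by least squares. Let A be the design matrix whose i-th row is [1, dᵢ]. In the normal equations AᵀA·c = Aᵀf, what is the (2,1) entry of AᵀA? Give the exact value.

Row 2 ↔ basis d, column 1 ↔ basis 1, so (AᵀA)_{2,1} = Σᵢ d = (2)·(1) + (3)·(1) + (4)·(1) + (5)·(1) + (6)·(1) + (10)·(1) = 30.

30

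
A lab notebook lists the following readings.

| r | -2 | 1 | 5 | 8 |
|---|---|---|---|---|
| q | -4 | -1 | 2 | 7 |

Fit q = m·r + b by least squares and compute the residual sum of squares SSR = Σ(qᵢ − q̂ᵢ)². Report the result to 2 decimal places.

SSR = 1.84

Compute the Gram sums: Σr·r = 94, Σr = 12, Σ1 = 4.
And Σr·q = 73, Σq = 4.
XᵀX·[m, b]ᵀ = Xᵀq becomes [[94, 12]; [12, 4]]·[m, b]ᵀ = [73, 4]ᵀ.
Eliminating b: 4·(row 1) − 12·(row 2) gives 232·m = 4·73 − 12·4 = 244, so m = 61/58.
Then b = (4 − 12·(61/58))/4 = -125/58.
Residuals: 15/58, 3/29, -32/29, 43/58; SSR = 107/58.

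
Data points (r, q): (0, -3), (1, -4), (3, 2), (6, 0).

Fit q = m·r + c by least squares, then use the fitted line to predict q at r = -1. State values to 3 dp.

Entries of MᵀM: Σr·r = 46, Σr = 10, Σ1 = 4.
For Mᵀq: Σr·q = 2, Σq = -5.
MᵀM·[m, c]ᵀ = Mᵀq becomes [[46, 10]; [10, 4]]·[m, c]ᵀ = [2, -5]ᵀ.
Eliminating c: 4·(row 1) − 10·(row 2) gives 84·m = 4·2 − 10·(-5) = 58, so m = 29/42.
Then c = ((-5) − 10·(29/42))/4 = -125/42.
At r = -1: q̂ = (29/42)·(-1) + (-125/42)·(1) = -11/3.

q̂ = -3.667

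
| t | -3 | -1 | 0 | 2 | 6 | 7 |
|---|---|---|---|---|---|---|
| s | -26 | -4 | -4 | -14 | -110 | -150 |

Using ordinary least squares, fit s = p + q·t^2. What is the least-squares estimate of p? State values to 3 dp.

p = -1.547

The normal system XᵀX·[p, q]ᵀ = Xᵀs is [[6, 99]; [99, 3795]]·[p, q]ᵀ = [-308, -11604]ᵀ.
Determinant 6·3795 − 99² = 12969.
p = ((-308)·3795 − 99·(-11604))/12969 = -608/393; q = (6·(-11604) − 99·(-308))/12969 = -4348/1441.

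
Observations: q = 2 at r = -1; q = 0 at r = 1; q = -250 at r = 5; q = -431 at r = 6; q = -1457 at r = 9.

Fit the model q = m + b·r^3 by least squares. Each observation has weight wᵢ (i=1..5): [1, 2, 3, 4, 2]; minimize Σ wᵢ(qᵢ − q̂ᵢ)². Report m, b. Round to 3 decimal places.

Setting ∂/∂m … = 0 gives: 12·m + 2698·b = -5386;  2698·m + 1296384·b = -2590442.
det = 12·1296384 − 2698² = 8277404.
m = ((-5386)·1296384 − 2698·(-2590442))/8277404 = 1672073/2069351; b = (12·(-2590442) − 2698·(-5386))/8277404 = -4138469/2069351.

m = 0.808, b = -2.000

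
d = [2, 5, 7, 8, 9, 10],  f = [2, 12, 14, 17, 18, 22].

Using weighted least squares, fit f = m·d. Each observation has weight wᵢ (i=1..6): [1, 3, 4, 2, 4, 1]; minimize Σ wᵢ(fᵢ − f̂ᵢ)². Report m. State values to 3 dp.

Normal-equation sums: Σwᵢ·d·d = 827.
Right-hand side: Σwᵢ·d·f = 1716.
AᵀWA·[m]ᵀ = AᵀWf becomes [[827]]·[m]ᵀ = [1716]ᵀ.
m = 1716/827 = 2.07497.

m = 2.075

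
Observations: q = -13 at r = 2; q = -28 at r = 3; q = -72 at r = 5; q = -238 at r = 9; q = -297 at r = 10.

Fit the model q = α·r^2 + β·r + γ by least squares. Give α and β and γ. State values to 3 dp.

α = -3.175, β = 2.773, γ = -6.633

Normal-equation sums: Σr^2·r^2 = 17283, Σr^2·r = 1889, Σr^2 = 219, Σr·r = 219, Σr = 29, Σ1 = 5.
For Xᵀq: Σr^2·q = -51082, Σr·q = -5582, Σq = -648.
XᵀX·[α, β, γ]ᵀ = Xᵀq becomes [[17283, 1889, 219]; [1889, 219, 29]; [219, 29, 5]]·[α, β, γ]ᵀ = [-51082, -5582, -648]ᵀ.
Inverting the 3×3 Gram matrix, [α, β, γ]ᵀ = [-15435/4862, 61/22, -1466/221]ᵀ.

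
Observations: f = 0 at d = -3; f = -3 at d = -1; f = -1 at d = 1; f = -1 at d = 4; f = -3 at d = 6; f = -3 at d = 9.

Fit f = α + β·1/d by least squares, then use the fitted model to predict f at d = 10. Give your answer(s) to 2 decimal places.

f̂ = -1.79

MᵀM·[α, β]ᵀ = Mᵀf reads: 6·α + (7/36)·β = -11;  (7/36)·α + (2869/1296)·β = 11/12.
(Σ1 = 6, Σ1/d = 7/36, Σ1/d·1/d = 2869/1296, Σf = -11, Σ1/d·f = 11/12.)
det = 6·(2869/1296) − (7/36)² = 17165/1296.
α = ((-11)·(2869/1296) − (7/36)·(11/12))/(17165/1296) = -6358/3433; β = (6·(11/12) − (7/36)·(-11))/(17165/1296) = 1980/3433.
At d = 10: f̂ = (-6358/3433)·(1) + (1980/3433)·(1/10) = -6160/3433.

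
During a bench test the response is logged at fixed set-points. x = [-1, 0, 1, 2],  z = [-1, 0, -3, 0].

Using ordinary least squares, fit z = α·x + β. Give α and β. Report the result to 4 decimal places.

α = 0.0000, β = -1.0000

Sums needed: Σx·x = 6, Σx = 2, Σ1 = 4.
And Σx·z = -2, Σz = -4.
Normal equations: [[6, 2]; [2, 4]]·[α, β]ᵀ = [-2, -4]ᵀ.
det = 6·4 − 2² = 20.
α = ((-2)·4 − 2·(-4))/20 = 0; β = (6·(-4) − 2·(-2))/20 = -1.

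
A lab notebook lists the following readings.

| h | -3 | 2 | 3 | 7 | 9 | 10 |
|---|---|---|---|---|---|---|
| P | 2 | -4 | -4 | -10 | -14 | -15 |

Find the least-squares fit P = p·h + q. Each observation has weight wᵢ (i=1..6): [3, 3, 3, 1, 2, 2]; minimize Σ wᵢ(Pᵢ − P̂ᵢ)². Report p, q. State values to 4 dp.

Setting ∂/∂p … = 0 gives: 477·p + 51·q = -700;  51·p + 14·q = -86.
Δ = 477·14 − 51² = 4077.
p = ((-700)·14 − 51·(-86))/4077 = -5414/4077; q = (477·(-86) − 51·(-700))/4077 = -1774/1359.

p = -1.3279, q = -1.3054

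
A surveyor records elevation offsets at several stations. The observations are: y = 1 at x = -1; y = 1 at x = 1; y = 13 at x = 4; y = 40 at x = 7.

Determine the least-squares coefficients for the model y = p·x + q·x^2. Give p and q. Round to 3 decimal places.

p = -0.032, q = 0.821

Setting ∂/∂p … = 0 gives: 67·p + 407·q = 332;  407·p + 2659·q = 2170.
Determinant 67·2659 − 407² = 12504.
p = (332·2659 − 407·2170)/12504 = -67/2084; q = (67·2170 − 407·332)/12504 = 1711/2084.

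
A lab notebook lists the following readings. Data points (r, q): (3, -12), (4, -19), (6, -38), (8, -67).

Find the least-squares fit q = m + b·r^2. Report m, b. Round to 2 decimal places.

Setting ∂/∂m … = 0 gives: 4·m + 125·b = -136;  125·m + 5729·b = -6068.
(Σ1 = 4, Σr^2 = 125, Σr^2·r^2 = 5729, Σq = -136, Σr^2·q = -6068.)
Determinant 4·5729 − 125² = 7291.
m = ((-136)·5729 − 125·(-6068))/7291 = -20644/7291; b = (4·(-6068) − 125·(-136))/7291 = -7272/7291.

m = -2.83, b = -1.00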